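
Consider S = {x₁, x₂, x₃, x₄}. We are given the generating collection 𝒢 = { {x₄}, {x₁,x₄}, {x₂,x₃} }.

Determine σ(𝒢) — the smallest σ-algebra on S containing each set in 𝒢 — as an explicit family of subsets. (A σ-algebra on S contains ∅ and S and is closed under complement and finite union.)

|σ(𝒢)| = 8.  σ(𝒢) = { ∅, {x₁}, {x₄}, {x₁,x₄}, {x₂,x₃}, {x₁,x₂,x₃}, {x₂,x₃,x₄}, S }

Trace:
Take S₀ = 𝒢 ∪ {∅, S} = { ∅, {x₄}, {x₁,x₄}, {x₂,x₃}, S }.
Step 1 (2 new):
  {x₁,x₂,x₃}  = S∖{x₄}
  {x₂,x₃,x₄}  = {x₂,x₃} ∪ {x₄}
  |family| = 7
Step 2 (1 new):
  {x₁}  = S∖{x₂,x₃,x₄}
  |family| = 8
After Step 3 the family is unchanged; done.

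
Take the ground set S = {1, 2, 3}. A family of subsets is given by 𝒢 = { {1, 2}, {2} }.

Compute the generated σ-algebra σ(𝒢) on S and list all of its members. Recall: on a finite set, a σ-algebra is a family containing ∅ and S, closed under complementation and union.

Seed the family with 𝒢 together with ∅ and S: { ∅, {2}, {1, 2}, S }.
Step 1 (2 new):
  {3}  = {1, 2}ᶜ
  {1, 3}  = {2}ᶜ
  [6 total]
Step 2. New:
  {2, 3}  = {3} ∪ {2}
  [7 total]
Step 3: +1 →
  {1}  = {2, 3}ᶜ
  [8 total]
After Step 4 the family is unchanged; done.

|σ(𝒢)| = 8.  σ(𝒢) = { ∅, {1}, {2}, {3}, {1, 2}, {1, 3}, {2, 3}, S }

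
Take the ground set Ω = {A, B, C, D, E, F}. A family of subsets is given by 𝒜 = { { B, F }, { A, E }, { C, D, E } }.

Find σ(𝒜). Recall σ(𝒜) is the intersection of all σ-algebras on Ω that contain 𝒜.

σ(𝒜) = { ∅, { A }, { E }, { A, E }, { B, F }, { C, D }, { A, B, F }, { A, C, D }, { B, E, F }, { C, D, E }, { A, B, E, F }, { A, C, D, E }, { B, C, D, F }, { A, B, C, D, F }, { B, C, D, E, F }, Ω }

Check:
Start: 𝒜 ∪ {∅, Ω} = { ∅, { A, E }, { B, F }, { C, D, E }, Ω }.
Iteration 1. New:
  { A, B, F }  = ᶜ of { C, D, E }
  { A, B, E, F }  = { A, E } ∪ { B, F }
  { A, C, D, E }  = ᶜ of { B, F }
  { B, C, D, F }  = ᶜ of { A, E }
  { B, C, D, E, F }  = { C, D, E } ∪ { B, F }
  (now 10)
Iteration 2: +3 →
  { A }  = ᶜ of { B, C, D, E, F }
  { C, D }  = ᶜ of { A, B, E, F }
  { A, B, C, D, F }  = { B, C, D, F } ∪ { A, B, F }
  (now 13)
Iteration 3 adds 2:
  { E }  = ᶜ of { A, B, C, D, F }
  { A, C, D }  = { C, D } ∪ { A }
  (now 15)
Iteration 4. New:
  { B, E, F }  = ᶜ of { A, C, D }
  (now 16)
Iteration 5: already closed under ᶜ and ∪.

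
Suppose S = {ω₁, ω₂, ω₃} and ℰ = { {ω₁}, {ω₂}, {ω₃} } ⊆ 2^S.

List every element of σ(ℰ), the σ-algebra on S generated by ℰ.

σ(ℰ) = { ∅, {ω₁}, {ω₂}, {ω₃}, {ω₁,ω₂}, {ω₁,ω₃}, {ω₂,ω₃}, S }

Working:
Take S₀ = ℰ ∪ {∅, S} = { ∅, {ω₁}, {ω₂}, {ω₃}, S }.
Iteration 1: +3 →
  {ω₁,ω₂}  = ᶜ of {ω₃}
  {ω₁,ω₃}  = ᶜ of {ω₂}
  {ω₂,ω₃}  = ᶜ of {ω₁}
  — 8 sets.
Iteration 2: closed — nothing new.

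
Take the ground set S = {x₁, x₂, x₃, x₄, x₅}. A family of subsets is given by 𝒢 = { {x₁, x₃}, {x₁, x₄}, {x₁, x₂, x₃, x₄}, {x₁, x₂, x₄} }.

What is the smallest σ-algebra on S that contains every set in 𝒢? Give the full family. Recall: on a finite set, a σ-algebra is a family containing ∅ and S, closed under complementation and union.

Start: 𝒢 ∪ {∅, S} = { {}, {x₁, x₃}, {x₁, x₄}, {x₁, x₂, x₄}, {x₁, x₂, x₃, x₄}, S }.
Pass 1: +5 →
  {x₅}  = {x₁, x₂, x₃, x₄}ᶜ
  {x₃, x₅}  = {x₁, x₂, x₄}ᶜ
  {x₁, x₃, x₄}  = {x₁, x₄} ∪ {x₁, x₃}
  {x₂, x₃, x₅}  = {x₁, x₄}ᶜ
  {x₂, x₄, x₅}  = {x₁, x₃}ᶜ
  [11 total]
Pass 2 (7 new):
  {x₂, x₅}  = {x₁, x₃, x₄}ᶜ
  {x₁, x₃, x₅}  = {x₅} ∪ {x₁, x₃}
  {x₁, x₄, x₅}  = {x₅} ∪ {x₁, x₄}
  {x₁, x₂, x₃, x₅}  = {x₂, x₃, x₅} ∪ {x₁, x₃}
  {x₁, x₂, x₄, x₅}  = {x₁, x₂, x₄} ∪ {x₅}
  {x₁, x₃, x₄, x₅}  = {x₅} ∪ {x₁, x₃, x₄}
  {x₂, x₃, x₄, x₅}  = {x₂, x₃, x₅} ∪ {x₂, x₄, x₅}
  [18 total]
Pass 3: 6 new —
  {x₁}  = {x₂, x₃, x₄, x₅}ᶜ
  {x₂}  = {x₁, x₃, x₄, x₅}ᶜ
  {x₃}  = {x₁, x₂, x₄, x₅}ᶜ
  {x₄}  = {x₁, x₂, x₃, x₅}ᶜ
  {x₂, x₃}  = {x₁, x₄, x₅}ᶜ
  {x₂, x₄}  = {x₁, x₃, x₅}ᶜ
  [24 total]
Pass 4: +8 →
  {x₁, x₂}  = {x₂} ∪ {x₁}
  {x₁, x₅}  = {x₅} ∪ {x₁}
  {x₃, x₄}  = {x₃} ∪ {x₄}
  {x₄, x₅}  = {x₅} ∪ {x₄}
  {x₁, x₂, x₃}  = {x₂} ∪ {x₁, x₃}
  {x₁, x₂, x₅}  = {x₂, x₅} ∪ {x₁}
  {x₂, x₃, x₄}  = {x₃} ∪ {x₂, x₄}
  {x₃, x₄, x₅}  = {x₄} ∪ {x₃, x₅}
  [32 total]
Pass 5 adds nothing — fixpoint reached.

Hence σ(𝒢) has 32 members: { {}, {x₁}, {x₂}, {x₃}, {x₄}, {x₅}, {x₁, x₂}, {x₁, x₃}, {x₁, x₄}, {x₁, x₅}, {x₂, x₃}, {x₂, x₄}, {x₂, x₅}, {x₃, x₄}, {x₃, x₅}, {x₄, x₅}, {x₁, x₂, x₃}, {x₁, x₂, x₄}, {x₁, x₂, x₅}, {x₁, x₃, x₄}, {x₁, x₃, x₅}, {x₁, x₄, x₅}, {x₂, x₃, x₄}, {x₂, x₃, x₅}, {x₂, x₄, x₅}, {x₃, x₄, x₅}, {x₁, x₂, x₃, x₄}, {x₁, x₂, x₃, x₅}, {x₁, x₂, x₄, x₅}, {x₁, x₃, x₄, x₅}, {x₂, x₃, x₄, x₅}, S }.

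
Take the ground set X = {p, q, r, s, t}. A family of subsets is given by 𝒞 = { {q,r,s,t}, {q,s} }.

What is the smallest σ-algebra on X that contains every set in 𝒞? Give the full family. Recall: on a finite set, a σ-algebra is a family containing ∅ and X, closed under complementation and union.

Initial family (4 sets): { ∅, {q,s}, {q,r,s,t}, X }.
Iteration 1: +2 →
  {p}  = complement {q,r,s,t}
  {p,r,t}  = complement {q,s}
  — 6 sets.
Iteration 2: 1 new —
  {p,q,s}  = {q,s} ∪ {p}
  — 7 sets.
Iteration 3. New:
  {r,t}  = complement {p,q,s}
  — 8 sets.
After Iteration 4 the family is unchanged; done.

Hence σ(𝒞) has 8 members: { ∅, {p}, {q,s}, {r,t}, {p,q,s}, {p,r,t}, {q,r,s,t}, X }.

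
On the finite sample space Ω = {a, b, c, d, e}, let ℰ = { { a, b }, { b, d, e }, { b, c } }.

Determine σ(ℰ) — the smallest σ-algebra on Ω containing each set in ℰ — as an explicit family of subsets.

σ(ℰ) = { ∅, { a }, { b }, { c }, { a, b }, { a, c }, { b, c }, { d, e }, { a, b, c }, { a, d, e }, { b, d, e }, { c, d, e }, { a, b, d, e }, { a, c, d, e }, { b, c, d, e }, Ω }

Check:
Begin from { ∅, { a, b }, { b, c }, { b, d, e }, Ω } (that is, ℰ plus ∅ and Ω).
Iteration 1: 6 new —
  { a, c }  = complement { b, d, e }
  { a, b, c }  = { b, c } ∪ { a, b }
  { a, d, e }  = complement { b, c }
  { c, d, e }  = complement { a, b }
  { a, b, d, e }  = { a, b } ∪ { b, d, e }
  { b, c, d, e }  = { b, c } ∪ { b, d, e }
  — 11 sets.
Iteration 2. New:
  { a }  = complement { b, c, d, e }
  { c }  = complement { a, b, d, e }
  { d, e }  = complement { a, b, c }
  { a, c, d, e }  = { a, d, e } ∪ { c, d, e }
  — 15 sets.
Iteration 3: 1 new —
  { b }  = complement { a, c, d, e }
  — 16 sets.
Iteration 4: already closed under ᶜ and ∪.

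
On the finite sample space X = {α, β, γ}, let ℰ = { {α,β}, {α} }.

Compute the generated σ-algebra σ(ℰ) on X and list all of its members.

Start: ℰ ∪ {∅, X} = { {}, {α}, {α,β}, X }.
Round 1: +2 →
  {γ}  = complement {α,β}
  {β,γ}  = complement {α}
  — 6 sets.
Round 2. New:
  {α,γ}  = {γ} ∪ {α}
  — 7 sets.
Round 3: 1 new —
  {β}  = complement {α,γ}
  — 8 sets.
Round 4: already closed under ᶜ and ∪.

|σ(ℰ)| = 8.  σ(ℰ) = { {}, {α}, {β}, {γ}, {α,β}, {α,γ}, {β,γ}, X }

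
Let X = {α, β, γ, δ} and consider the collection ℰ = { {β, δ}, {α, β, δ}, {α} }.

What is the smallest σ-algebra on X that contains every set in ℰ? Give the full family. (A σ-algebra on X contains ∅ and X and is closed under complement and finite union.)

Seed the family with ℰ together with ∅ and X: { {}, {α}, {β, δ}, {α, β, δ}, X }.
Pass 1 (3 new):
  {γ}  = X∖{α, β, δ}
  {α, γ}  = X∖{β, δ}
  {β, γ, δ}  = X∖{α}
  (now 8)
Pass 2: closed — nothing new.

Therefore σ(ℰ) = { {}, {α}, {γ}, {α, γ}, {β, δ}, {α, β, δ}, {β, γ, δ}, X } (|σ(ℰ)| = 8).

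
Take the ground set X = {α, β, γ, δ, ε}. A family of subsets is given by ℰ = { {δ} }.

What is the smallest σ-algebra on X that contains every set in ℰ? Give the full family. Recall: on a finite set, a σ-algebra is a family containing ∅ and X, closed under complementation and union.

Answer: σ(ℰ) = { ∅, {δ}, {α, β, γ, ε}, X }

Derivation:
Start: ℰ ∪ {∅, X} = { ∅, {δ}, X }.
Step 1: 1 new —
  {α, β, γ, ε}  = {δ}ᶜ
  (now 4)
Step 2 adds nothing — fixpoint reached.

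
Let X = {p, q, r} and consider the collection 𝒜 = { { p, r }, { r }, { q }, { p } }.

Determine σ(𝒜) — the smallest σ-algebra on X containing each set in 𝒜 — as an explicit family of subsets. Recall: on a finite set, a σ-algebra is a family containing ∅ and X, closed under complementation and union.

Answer: σ(𝒜) = { ∅, { p }, { q }, { r }, { p, q }, { p, r }, { q, r }, X }

Check:
Seed the family with 𝒜 together with ∅ and X: { ∅, { p }, { q }, { r }, { p, r }, X }.
Step 1 adds 2:
  { p, q }  = complement { r }
  { q, r }  = complement { p }
  (now 8)
Step 2 adds nothing — fixpoint reached.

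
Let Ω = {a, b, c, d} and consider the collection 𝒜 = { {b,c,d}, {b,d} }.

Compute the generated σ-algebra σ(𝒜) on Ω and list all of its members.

Seed the family with 𝒜 together with ∅ and Ω: { {}, {b,d}, {b,c,d}, Ω }.
Step 1: +2 →
  {a}  = ᶜ of {b,c,d}
  {a,c}  = ᶜ of {b,d}
Step 2: +1 →
  {a,b,d}  = {b,d} ∪ {a}
Step 3: 1 new —
  {c}  = ᶜ of {a,b,d}
Step 4: closed — nothing new.

|σ(𝒜)| = 8.  σ(𝒜) = { {}, {a}, {c}, {a,c}, {b,d}, {a,b,d}, {b,c,d}, Ω }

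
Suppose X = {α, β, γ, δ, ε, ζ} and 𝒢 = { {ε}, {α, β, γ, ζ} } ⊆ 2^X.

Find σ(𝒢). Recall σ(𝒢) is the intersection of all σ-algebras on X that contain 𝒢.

σ(𝒢) (8 sets): { ∅, {δ}, {ε}, {δ, ε}, {α, β, γ, ζ}, {α, β, γ, δ, ζ}, {α, β, γ, ε, ζ}, X }

Working:
Seed the family with 𝒢 together with ∅ and X: { ∅, {ε}, {α, β, γ, ζ}, X }.
Step 1 adds 3:
  {δ, ε}  = {α, β, γ, ζ}ᶜ
  {α, β, γ, δ, ζ}  = {ε}ᶜ
  {α, β, γ, ε, ζ}  = {α, β, γ, ζ} ∪ {ε}
  — 7 sets.
Step 2: +1 →
  {δ}  = {α, β, γ, ε, ζ}ᶜ
  — 8 sets.
Step 3 adds nothing — fixpoint reached.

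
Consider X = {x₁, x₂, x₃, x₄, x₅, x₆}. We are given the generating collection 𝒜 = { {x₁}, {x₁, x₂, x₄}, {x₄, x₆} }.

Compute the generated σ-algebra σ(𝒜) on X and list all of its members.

Begin from { ∅, {x₁}, {x₄, x₆}, {x₁, x₂, x₄}, X } (that is, 𝒜 plus ∅ and X).
Pass 1. New:
  {x₁, x₄, x₆}  = {x₄, x₆} ∪ {x₁}
  {x₃, x₅, x₆}  = X∖{x₁, x₂, x₄}
  {x₁, x₂, x₃, x₅}  = X∖{x₄, x₆}
  {x₁, x₂, x₄, x₆}  = {x₄, x₆} ∪ {x₁, x₂, x₄}
  {x₂, x₃, x₄, x₅, x₆}  = X∖{x₁}
  |family| = 10
Pass 2 (7 new):
  {x₃, x₅}  = X∖{x₁, x₂, x₄, x₆}
  {x₂, x₃, x₅}  = X∖{x₁, x₄, x₆}
  {x₁, x₃, x₅, x₆}  = {x₃, x₅, x₆} ∪ {x₁}
  {x₃, x₄, x₅, x₆}  = {x₃, x₅, x₆} ∪ {x₄, x₆}
  {x₁, x₂, x₃, x₄, x₅}  = {x₁, x₂, x₄} ∪ {x₁, x₂, x₃, x₅}
  {x₁, x₂, x₃, x₅, x₆}  = {x₃, x₅, x₆} ∪ {x₁, x₂, x₃, x₅}
  {x₁, x₃, x₄, x₅, x₆}  = {x₁, x₄, x₆} ∪ {x₃, x₅, x₆}
  |family| = 17
Pass 3 (7 new):
  {x₂}  = X∖{x₁, x₃, x₄, x₅, x₆}
  {x₄}  = X∖{x₁, x₂, x₃, x₅, x₆}
  {x₆}  = X∖{x₁, x₂, x₃, x₄, x₅}
  {x₁, x₂}  = X∖{x₃, x₄, x₅, x₆}
  {x₂, x₄}  = X∖{x₁, x₃, x₅, x₆}
  {x₁, x₃, x₅}  = {x₃, x₅} ∪ {x₁}
  {x₂, x₃, x₅, x₆}  = {x₂, x₃, x₅} ∪ {x₃, x₅, x₆}
  |family| = 24
Pass 4: 8 new —
  {x₁, x₄}  = X∖{x₂, x₃, x₅, x₆}
  {x₁, x₆}  = {x₁} ∪ {x₆}
  {x₂, x₆}  = {x₂} ∪ {x₆}
  {x₁, x₂, x₆}  = {x₁, x₂} ∪ {x₆}
  {x₂, x₄, x₆}  = X∖{x₁, x₃, x₅}
  {x₃, x₄, x₅}  = {x₃, x₅} ∪ {x₄}
  {x₁, x₃, x₄, x₅}  = {x₁, x₃, x₅} ∪ {x₄}
  {x₂, x₃, x₄, x₅}  = {x₂, x₃, x₅} ∪ {x₄}
  |family| = 32
Pass 5: closed — nothing new.

Hence σ(𝒜) has 32 members: { ∅, {x₁}, {x₂}, {x₄}, {x₆}, {x₁, x₂}, {x₁, x₄}, {x₁, x₆}, {x₂, x₄}, {x₂, x₆}, {x₃, x₅}, {x₄, x₆}, {x₁, x₂, x₄}, {x₁, x₂, x₆}, {x₁, x₃, x₅}, {x₁, x₄, x₆}, {x₂, x₃, x₅}, {x₂, x₄, x₆}, {x₃, x₄, x₅}, {x₃, x₅, x₆}, {x₁, x₂, x₃, x₅}, {x₁, x₂, x₄, x₆}, {x₁, x₃, x₄, x₅}, {x₁, x₃, x₅, x₆}, {x₂, x₃, x₄, x₅}, {x₂, x₃, x₅, x₆}, {x₃, x₄, x₅, x₆}, {x₁, x₂, x₃, x₄, x₅}, {x₁, x₂, x₃, x₅, x₆}, {x₁, x₃, x₄, x₅, x₆}, {x₂, x₃, x₄, x₅, x₆}, X }.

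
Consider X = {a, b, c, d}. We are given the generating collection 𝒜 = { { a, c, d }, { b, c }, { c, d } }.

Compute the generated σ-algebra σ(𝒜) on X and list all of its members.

Answer: σ(𝒜) = { {  }, { a }, { b }, { c }, { d }, { a, b }, { a, c }, { a, d }, { b, c }, { b, d }, { c, d }, { a, b, c }, { a, b, d }, { a, c, d }, { b, c, d }, X }

Derivation:
Initial family (5 sets): { {  }, { b, c }, { c, d }, { a, c, d }, X }.
Step 1: +4 →
  { b }  = X∖{ a, c, d }
  { a, b }  = X∖{ c, d }
  { a, d }  = X∖{ b, c }
  { b, c, d }  = { c, d } ∪ { b, c }
Step 2: 3 new —
  { a }  = X∖{ b, c, d }
  { a, b, c }  = { a, b } ∪ { b, c }
  { a, b, d }  = { a, b } ∪ { a, d }
Step 3 (2 new):
  { c }  = X∖{ a, b, d }
  { d }  = X∖{ a, b, c }
Step 4 adds 2:
  { a, c }  = { c } ∪ { a }
  { b, d }  = { d } ∪ { b }
Step 5: stable.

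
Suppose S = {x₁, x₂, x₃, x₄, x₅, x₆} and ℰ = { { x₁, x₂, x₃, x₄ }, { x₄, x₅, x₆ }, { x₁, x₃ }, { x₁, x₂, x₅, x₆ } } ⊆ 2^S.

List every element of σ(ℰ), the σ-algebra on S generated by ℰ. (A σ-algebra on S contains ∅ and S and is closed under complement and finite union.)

Start: ℰ ∪ {∅, S} = { ∅, { x₁, x₃ }, { x₄, x₅, x₆ }, { x₁, x₂, x₃, x₄ }, { x₁, x₂, x₅, x₆ }, S }.
Step 1 adds 7:
  { x₃, x₄ }  = S∖{ x₁, x₂, x₅, x₆ }
  { x₅, x₆ }  = S∖{ x₁, x₂, x₃, x₄ }
  { x₁, x₂, x₃ }  = S∖{ x₄, x₅, x₆ }
  { x₂, x₄, x₅, x₆ }  = S∖{ x₁, x₃ }
  { x₁, x₂, x₃, x₅, x₆ }  = { x₁, x₃ } ∪ { x₁, x₂, x₅, x₆ }
  { x₁, x₂, x₄, x₅, x₆ }  = { x₄, x₅, x₆ } ∪ { x₁, x₂, x₅, x₆ }
  { x₁, x₃, x₄, x₅, x₆ }  = { x₁, x₃ } ∪ { x₄, x₅, x₆ }
  — 13 sets.
Step 2: +7 →
  { x₂ }  = S∖{ x₁, x₃, x₄, x₅, x₆ }
  { x₃ }  = S∖{ x₁, x₂, x₄, x₅, x₆ }
  { x₄ }  = S∖{ x₁, x₂, x₃, x₅, x₆ }
  { x₁, x₃, x₄ }  = { x₃, x₄ } ∪ { x₁, x₃ }
  { x₁, x₃, x₅, x₆ }  = { x₅, x₆ } ∪ { x₁, x₃ }
  { x₃, x₄, x₅, x₆ }  = { x₃, x₄ } ∪ { x₅, x₆ }
  { x₂, x₃, x₄, x₅, x₆ }  = { x₃, x₄ } ∪ { x₂, x₄, x₅, x₆ }
  — 20 sets.
Step 3. New:
  { x₁ }  = S∖{ x₂, x₃, x₄, x₅, x₆ }
  { x₁, x₂ }  = S∖{ x₃, x₄, x₅, x₆ }
  { x₂, x₃ }  = { x₂ } ∪ { x₃ }
  { x₂, x₄ }  = S∖{ x₁, x₃, x₅, x₆ }
  { x₂, x₃, x₄ }  = { x₃, x₄ } ∪ { x₂ }
  { x₂, x₅, x₆ }  = S∖{ x₁, x₃, x₄ }
  { x₃, x₅, x₆ }  = { x₅, x₆ } ∪ { x₃ }
  — 27 sets.
Step 4: +5 →
  { x₁, x₄ }  = { x₁ } ∪ { x₄ }
  { x₁, x₂, x₄ }  = S∖{ x₃, x₅, x₆ }
  { x₁, x₅, x₆ }  = S∖{ x₂, x₃, x₄ }
  { x₁, x₄, x₅, x₆ }  = S∖{ x₂, x₃ }
  { x₂, x₃, x₅, x₆ }  = { x₅, x₆ } ∪ { x₂, x₃ }
  — 32 sets.
Step 5: already closed under ᶜ and ∪.

σ(ℰ) = { ∅, { x₁ }, { x₂ }, { x₃ }, { x₄ }, { x₁, x₂ }, { x₁, x₃ }, { x₁, x₄ }, { x₂, x₃ }, { x₂, x₄ }, { x₃, x₄ }, { x₅, x₆ }, { x₁, x₂, x₃ }, { x₁, x₂, x₄ }, { x₁, x₃, x₄ }, { x₁, x₅, x₆ }, { x₂, x₃, x₄ }, { x₂, x₅, x₆ }, { x₃, x₅, x₆ }, { x₄, x₅, x₆ }, { x₁, x₂, x₃, x₄ }, { x₁, x₂, x₅, x₆ }, { x₁, x₃, x₅, x₆ }, { x₁, x₄, x₅, x₆ }, { x₂, x₃, x₅, x₆ }, { x₂, x₄, x₅, x₆ }, { x₃, x₄, x₅, x₆ }, { x₁, x₂, x₃, x₅, x₆ }, { x₁, x₂, x₄, x₅, x₆ }, { x₁, x₃, x₄, x₅, x₆ }, { x₂, x₃, x₄, x₅, x₆ }, S }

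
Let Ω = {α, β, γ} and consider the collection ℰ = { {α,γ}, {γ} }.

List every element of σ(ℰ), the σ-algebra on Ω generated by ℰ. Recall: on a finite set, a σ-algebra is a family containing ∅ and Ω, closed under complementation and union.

Answer: σ(ℰ) = { {}, {α}, {β}, {γ}, {α,β}, {α,γ}, {β,γ}, Ω }

Derivation:
Seed the family with ℰ together with ∅ and Ω: { {}, {γ}, {α,γ}, Ω }.
Pass 1: 2 new —
  {β}  = complement {α,γ}
  {α,β}  = complement {γ}
  — 6 sets.
Pass 2 adds 1:
  {β,γ}  = {γ} ∪ {β}
  — 7 sets.
Pass 3. New:
  {α}  = complement {β,γ}
  — 8 sets.
Pass 4: already closed under ᶜ and ∪.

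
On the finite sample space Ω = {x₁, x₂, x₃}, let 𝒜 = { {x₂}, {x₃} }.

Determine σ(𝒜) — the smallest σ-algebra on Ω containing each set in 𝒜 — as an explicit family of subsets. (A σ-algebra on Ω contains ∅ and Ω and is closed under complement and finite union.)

Start: 𝒜 ∪ {∅, Ω} = { {}, {x₂}, {x₃}, Ω }.
Step 1: +3 →
  {x₁,x₂}  = ᶜ of {x₃}
  {x₁,x₃}  = ᶜ of {x₂}
  {x₂,x₃}  = {x₃} ∪ {x₂}
  [7 total]
Step 2 (1 new):
  {x₁}  = ᶜ of {x₂,x₃}
  [8 total]
Step 3: no new sets; the family is a σ-algebra.

|σ(𝒜)| = 8.  σ(𝒜) = { {}, {x₁}, {x₂}, {x₃}, {x₁,x₂}, {x₁,x₃}, {x₂,x₃}, Ω }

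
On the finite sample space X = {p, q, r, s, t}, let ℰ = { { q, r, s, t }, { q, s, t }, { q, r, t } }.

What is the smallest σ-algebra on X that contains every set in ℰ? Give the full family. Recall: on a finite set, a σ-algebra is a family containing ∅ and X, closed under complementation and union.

Take S₀ = ℰ ∪ {∅, X} = { ∅, { q, r, t }, { q, s, t }, { q, r, s, t }, X }.
Round 1 (3 new):
  { p }  = X∖{ q, r, s, t }
  { p, r }  = X∖{ q, s, t }
  { p, s }  = X∖{ q, r, t }
  |family| = 8
Round 2: 3 new —
  { p, r, s }  = { p, s } ∪ { p, r }
  { p, q, r, t }  = { q, r, t } ∪ { p, r }
  { p, q, s, t }  = { p, s } ∪ { q, s, t }
  |family| = 11
Round 3. New:
  { r }  = X∖{ p, q, s, t }
  { s }  = X∖{ p, q, r, t }
  { q, t }  = X∖{ p, r, s }
  |family| = 14
Round 4 adds 2:
  { r, s }  = { r } ∪ { s }
  { p, q, t }  = { q, t } ∪ { p }
  |family| = 16
Round 5: no new sets; the family is a σ-algebra.

Hence σ(ℰ) has 16 members: { ∅, { p }, { r }, { s }, { p, r }, { p, s }, { q, t }, { r, s }, { p, q, t }, { p, r, s }, { q, r, t }, { q, s, t }, { p, q, r, t }, { p, q, s, t }, { q, r, s, t }, X }.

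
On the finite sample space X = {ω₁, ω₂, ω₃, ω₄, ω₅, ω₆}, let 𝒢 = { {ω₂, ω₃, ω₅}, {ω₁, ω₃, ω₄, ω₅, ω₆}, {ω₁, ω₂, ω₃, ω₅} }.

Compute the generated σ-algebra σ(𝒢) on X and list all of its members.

Initial family (5 sets): { ∅, {ω₂, ω₃, ω₅}, {ω₁, ω₂, ω₃, ω₅}, {ω₁, ω₃, ω₄, ω₅, ω₆}, X }.
Pass 1 adds 3:
  {ω₂}  = ᶜ of {ω₁, ω₃, ω₄, ω₅, ω₆}
  {ω₄, ω₆}  = ᶜ of {ω₁, ω₂, ω₃, ω₅}
  {ω₁, ω₄, ω₆}  = ᶜ of {ω₂, ω₃, ω₅}
Pass 2 adds 3:
  {ω₂, ω₄, ω₆}  = {ω₂} ∪ {ω₄, ω₆}
  {ω₁, ω₂, ω₄, ω₆}  = {ω₂} ∪ {ω₁, ω₄, ω₆}
  {ω₂, ω₃, ω₄, ω₅, ω₆}  = {ω₂, ω₃, ω₅} ∪ {ω₄, ω₆}
Pass 3: 3 new —
  {ω₁}  = ᶜ of {ω₂, ω₃, ω₄, ω₅, ω₆}
  {ω₃, ω₅}  = ᶜ of {ω₁, ω₂, ω₄, ω₆}
  {ω₁, ω₃, ω₅}  = ᶜ of {ω₂, ω₄, ω₆}
Pass 4: 2 new —
  {ω₁, ω₂}  = {ω₂} ∪ {ω₁}
  {ω₃, ω₄, ω₅, ω₆}  = {ω₃, ω₅} ∪ {ω₄, ω₆}
Pass 5 adds nothing — fixpoint reached.

Therefore σ(𝒢) = { ∅, {ω₁}, {ω₂}, {ω₁, ω₂}, {ω₃, ω₅}, {ω₄, ω₆}, {ω₁, ω₃, ω₅}, {ω₁, ω₄, ω₆}, {ω₂, ω₃, ω₅}, {ω₂, ω₄, ω₆}, {ω₁, ω₂, ω₃, ω₅}, {ω₁, ω₂, ω₄, ω₆}, {ω₃, ω₄, ω₅, ω₆}, {ω₁, ω₃, ω₄, ω₅, ω₆}, {ω₂, ω₃, ω₄, ω₅, ω₆}, X } (|σ(𝒢)| = 16).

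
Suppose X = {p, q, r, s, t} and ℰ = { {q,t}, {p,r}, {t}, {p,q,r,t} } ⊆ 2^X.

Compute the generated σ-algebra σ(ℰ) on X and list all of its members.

|σ(ℰ)| = 16.  σ(ℰ) = { {}, {q}, {s}, {t}, {p,r}, {q,s}, {q,t}, {s,t}, {p,q,r}, {p,r,s}, {p,r,t}, {q,s,t}, {p,q,r,s}, {p,q,r,t}, {p,r,s,t}, X }

Check:
Take S₀ = ℰ ∪ {∅, X} = { {}, {t}, {p,r}, {q,t}, {p,q,r,t}, X }.
Step 1: +5 →
  {s}  = complement {p,q,r,t}
  {p,r,s}  = complement {q,t}
  {p,r,t}  = {p,r} ∪ {t}
  {q,s,t}  = complement {p,r}
  {p,q,r,s}  = complement {t}
Step 2 (3 new):
  {q,s}  = complement {p,r,t}
  {s,t}  = {t} ∪ {s}
  {p,r,s,t}  = {p,r,t} ∪ {p,r,s}
Step 3. New:
  {q}  = complement {p,r,s,t}
  {p,q,r}  = complement {s,t}
Step 4: closed — nothing new.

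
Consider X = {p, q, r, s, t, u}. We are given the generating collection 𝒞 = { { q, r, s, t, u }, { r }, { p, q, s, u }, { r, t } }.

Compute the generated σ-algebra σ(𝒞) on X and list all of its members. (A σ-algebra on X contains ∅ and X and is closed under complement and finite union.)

Begin from { ∅, { r }, { r, t }, { p, q, s, u }, { q, r, s, t, u }, X } (that is, 𝒞 plus ∅ and X).
Pass 1. New:
  { p }  = { q, r, s, t, u }ᶜ
  { p, q, r, s, u }  = { r } ∪ { p, q, s, u }
  { p, q, s, t, u }  = { r }ᶜ
  (now 9)
Pass 2 (3 new):
  { t }  = { p, q, r, s, u }ᶜ
  { p, r }  = { r } ∪ { p }
  { p, r, t }  = { r, t } ∪ { p }
  (now 12)
Pass 3 adds 3:
  { p, t }  = { t } ∪ { p }
  { q, s, u }  = { p, r, t }ᶜ
  { q, s, t, u }  = { p, r }ᶜ
  (now 15)
Pass 4. New:
  { q, r, s, u }  = { p, t }ᶜ
  (now 16)
Pass 5: already closed under ᶜ and ∪.

Hence σ(𝒞) has 16 members: { ∅, { p }, { r }, { t }, { p, r }, { p, t }, { r, t }, { p, r, t }, { q, s, u }, { p, q, s, u }, { q, r, s, u }, { q, s, t, u }, { p, q, r, s, u }, { p, q, s, t, u }, { q, r, s, t, u }, X }.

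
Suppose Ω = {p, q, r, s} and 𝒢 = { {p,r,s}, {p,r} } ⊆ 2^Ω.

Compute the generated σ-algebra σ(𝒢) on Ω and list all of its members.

Take S₀ = 𝒢 ∪ {∅, Ω} = { {}, {p,r}, {p,r,s}, Ω }.
Iteration 1. New:
  {q}  = Ω∖{p,r,s}
  {q,s}  = Ω∖{p,r}
  [6 total]
Iteration 2. New:
  {p,q,r}  = {p,r} ∪ {q}
  [7 total]
Iteration 3 (1 new):
  {s}  = Ω∖{p,q,r}
  [8 total]
Iteration 4: no new sets; the family is a σ-algebra.

|σ(𝒢)| = 8.  σ(𝒢) = { {}, {q}, {s}, {p,r}, {q,s}, {p,q,r}, {p,r,s}, Ω }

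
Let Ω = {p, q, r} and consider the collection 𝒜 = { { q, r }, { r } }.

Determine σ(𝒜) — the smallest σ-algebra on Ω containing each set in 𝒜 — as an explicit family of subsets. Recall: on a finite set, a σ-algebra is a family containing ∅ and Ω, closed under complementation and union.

σ(𝒜) = { ∅, { p }, { q }, { r }, { p, q }, { p, r }, { q, r }, Ω }

Derivation:
Start: 𝒜 ∪ {∅, Ω} = { ∅, { r }, { q, r }, Ω }.
Iteration 1: +2 →
  { p }  = complement { q, r }
  { p, q }  = complement { r }
  [6 total]
Iteration 2 (1 new):
  { p, r }  = { r } ∪ { p }
  [7 total]
Iteration 3 (1 new):
  { q }  = complement { p, r }
  [8 total]
Iteration 4 adds nothing — fixpoint reached.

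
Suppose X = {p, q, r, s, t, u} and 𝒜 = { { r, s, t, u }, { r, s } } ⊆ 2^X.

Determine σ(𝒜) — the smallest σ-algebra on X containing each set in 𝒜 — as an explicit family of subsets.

Answer: σ(𝒜) = { {  }, { p, q }, { r, s }, { t, u }, { p, q, r, s }, { p, q, t, u }, { r, s, t, u }, X }

Check:
Seed the family with 𝒜 together with ∅ and X: { {  }, { r, s }, { r, s, t, u }, X }.
Pass 1 adds 2:
  { p, q }  = X∖{ r, s, t, u }
  { p, q, t, u }  = X∖{ r, s }
  (now 6)
Pass 2. New:
  { p, q, r, s }  = { r, s } ∪ { p, q }
  (now 7)
Pass 3: +1 →
  { t, u }  = X∖{ p, q, r, s }
  (now 8)
Pass 4: closed — nothing new.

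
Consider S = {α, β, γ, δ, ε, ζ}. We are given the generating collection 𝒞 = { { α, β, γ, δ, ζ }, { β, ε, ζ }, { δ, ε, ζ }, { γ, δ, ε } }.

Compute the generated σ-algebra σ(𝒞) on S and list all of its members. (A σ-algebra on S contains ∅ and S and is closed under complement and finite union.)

Start: 𝒞 ∪ {∅, S} = { {}, { β, ε, ζ }, { γ, δ, ε }, { δ, ε, ζ }, { α, β, γ, δ, ζ }, S }.
Round 1 adds 7:
  { ε }  = S∖{ α, β, γ, δ, ζ }
  { α, β, γ }  = S∖{ δ, ε, ζ }
  { α, β, ζ }  = S∖{ γ, δ, ε }
  { α, γ, δ }  = S∖{ β, ε, ζ }
  { β, δ, ε, ζ }  = { β, ε, ζ } ∪ { δ, ε, ζ }
  { γ, δ, ε, ζ }  = { γ, δ, ε } ∪ { δ, ε, ζ }
  { β, γ, δ, ε, ζ }  = { γ, δ, ε } ∪ { β, ε, ζ }
  (now 13)
Round 2. New:
  { α }  = S∖{ β, γ, δ, ε, ζ }
  { α, β }  = S∖{ γ, δ, ε, ζ }
  { α, γ }  = S∖{ β, δ, ε, ζ }
  { α, β, γ, δ }  = { α, β, γ } ∪ { α, γ, δ }
  { α, β, γ, ε }  = { α, β, γ } ∪ { ε }
  { α, β, γ, ζ }  = { α, β, γ } ∪ { α, β, ζ }
  { α, β, ε, ζ }  = { β, ε, ζ } ∪ { α, β, ζ }
  { α, γ, δ, ε }  = { γ, δ, ε } ∪ { α, γ, δ }
  { α, β, γ, δ, ε }  = { γ, δ, ε } ∪ { α, β, γ }
  { α, β, γ, ε, ζ }  = { α, β, γ } ∪ { β, ε, ζ }
  { α, β, δ, ε, ζ }  = { β, δ, ε, ζ } ∪ { α, β, ζ }
  { α, γ, δ, ε, ζ }  = { γ, δ, ε, ζ } ∪ { α, γ, δ }
  (now 25)
Round 3. New:
  { β }  = S∖{ α, γ, δ, ε, ζ }
  { γ }  = S∖{ α, β, δ, ε, ζ }
  { δ }  = S∖{ α, β, γ, ε, ζ }
  { ζ }  = S∖{ α, β, γ, δ, ε }
  { α, ε }  = { ε } ∪ { α }
  { β, ζ }  = S∖{ α, γ, δ, ε }
  { γ, δ }  = S∖{ α, β, ε, ζ }
  { δ, ε }  = S∖{ α, β, γ, ζ }
  { δ, ζ }  = S∖{ α, β, γ, ε }
  { ε, ζ }  = S∖{ α, β, γ, δ }
  { α, β, ε }  = { α, β } ∪ { ε }
  { α, γ, ε }  = { α, γ } ∪ { ε }
  { α, δ, ε, ζ }  = { δ, ε, ζ } ∪ { α }
  (now 38)
Round 4 adds 25:
  { α, δ }  = { δ } ∪ { α }
  { α, ζ }  = { α } ∪ { ζ }
  { β, γ }  = S∖{ α, δ, ε, ζ }
  { β, δ }  = { β } ∪ { δ }
  { β, ε }  = { β } ∪ { ε }
  { γ, ε }  = { γ } ∪ { ε }
  { γ, ζ }  = { γ } ∪ { ζ }
  { α, β, δ }  = { α, β } ∪ { δ }
  { α, γ, ζ }  = { α, γ } ∪ { ζ }
  { α, δ, ε }  = { δ, ε } ∪ { α }
  { α, δ, ζ }  = { α } ∪ { δ, ζ }
  { α, ε, ζ }  = { α } ∪ { ε, ζ }
  { β, γ, δ }  = { γ, δ } ∪ { β }
  { β, γ, ζ }  = { β, ζ } ∪ { γ }
  { β, δ, ε }  = { β } ∪ { δ, ε }
  { β, δ, ζ }  = S∖{ α, γ, ε }
  { γ, δ, ζ }  = S∖{ α, β, ε }
  { γ, ε, ζ }  = { γ } ∪ { ε, ζ }
  { α, β, δ, ε }  = { δ, ε } ∪ { α, β }
  { α, β, δ, ζ }  = { α, β } ∪ { δ, ζ }
  { α, γ, δ, ζ }  = { α, γ } ∪ { δ, ζ }
  { α, γ, ε, ζ }  = { α, γ, ε } ∪ { ε, ζ }
  { β, γ, δ, ε }  = { β } ∪ { γ, δ, ε }
  { β, γ, δ, ζ }  = S∖{ α, ε }
  { β, γ, ε, ζ }  = { γ } ∪ { β, ε, ζ }
  (now 63)
Round 5 adds 1:
  { β, γ, ε }  = S∖{ α, δ, ζ }
  (now 64)
After Round 6 the family is unchanged; done.

σ(𝒞) = { {}, { α }, { β }, { γ }, { δ }, { ε }, { ζ }, { α, β }, { α, γ }, { α, δ }, { α, ε }, { α, ζ }, { β, γ }, { β, δ }, { β, ε }, { β, ζ }, { γ, δ }, { γ, ε }, { γ, ζ }, { δ, ε }, { δ, ζ }, { ε, ζ }, { α, β, γ }, { α, β, δ }, { α, β, ε }, { α, β, ζ }, { α, γ, δ }, { α, γ, ε }, { α, γ, ζ }, { α, δ, ε }, { α, δ, ζ }, { α, ε, ζ }, { β, γ, δ }, { β, γ, ε }, { β, γ, ζ }, { β, δ, ε }, { β, δ, ζ }, { β, ε, ζ }, { γ, δ, ε }, { γ, δ, ζ }, { γ, ε, ζ }, { δ, ε, ζ }, { α, β, γ, δ }, { α, β, γ, ε }, { α, β, γ, ζ }, { α, β, δ, ε }, { α, β, δ, ζ }, { α, β, ε, ζ }, { α, γ, δ, ε }, { α, γ, δ, ζ }, { α, γ, ε, ζ }, { α, δ, ε, ζ }, { β, γ, δ, ε }, { β, γ, δ, ζ }, { β, γ, ε, ζ }, { β, δ, ε, ζ }, { γ, δ, ε, ζ }, { α, β, γ, δ, ε }, { α, β, γ, δ, ζ }, { α, β, γ, ε, ζ }, { α, β, δ, ε, ζ }, { α, γ, δ, ε, ζ }, { β, γ, δ, ε, ζ }, S }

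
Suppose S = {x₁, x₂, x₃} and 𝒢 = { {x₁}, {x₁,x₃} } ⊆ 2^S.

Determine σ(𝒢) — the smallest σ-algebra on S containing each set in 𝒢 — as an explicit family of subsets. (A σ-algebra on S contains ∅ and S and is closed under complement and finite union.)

|σ(𝒢)| = 8.  σ(𝒢) = { ∅, {x₁}, {x₂}, {x₃}, {x₁,x₂}, {x₁,x₃}, {x₂,x₃}, S }

Working:
Take S₀ = 𝒢 ∪ {∅, S} = { ∅, {x₁}, {x₁,x₃}, S }.
Round 1 adds 2:
  {x₂}  = ᶜ of {x₁,x₃}
  {x₂,x₃}  = ᶜ of {x₁}
  — 6 sets.
Round 2 adds 1:
  {x₁,x₂}  = {x₂} ∪ {x₁}
  — 7 sets.
Round 3 adds 1:
  {x₃}  = ᶜ of {x₁,x₂}
  — 8 sets.
Round 4: already closed under ᶜ and ∪.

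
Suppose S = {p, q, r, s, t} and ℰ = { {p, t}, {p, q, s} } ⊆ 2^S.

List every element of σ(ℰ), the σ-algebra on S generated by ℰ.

Initial family (4 sets): { {}, {p, t}, {p, q, s}, S }.
Step 1 adds 3:
  {r, t}  = S∖{p, q, s}
  {q, r, s}  = S∖{p, t}
  {p, q, s, t}  = {p, q, s} ∪ {p, t}
  — 7 sets.
Step 2: 4 new —
  {r}  = S∖{p, q, s, t}
  {p, r, t}  = {p, t} ∪ {r, t}
  {p, q, r, s}  = {q, r, s} ∪ {p, q, s}
  {q, r, s, t}  = {q, r, s} ∪ {r, t}
  — 11 sets.
Step 3 adds 3:
  {p}  = S∖{q, r, s, t}
  {t}  = S∖{p, q, r, s}
  {q, s}  = S∖{p, r, t}
  — 14 sets.
Step 4: +2 →
  {p, r}  = {r} ∪ {p}
  {q, s, t}  = {q, s} ∪ {t}
  — 16 sets.
Step 5: no new sets; the family is a σ-algebra.

|σ(ℰ)| = 16.  σ(ℰ) = { {}, {p}, {r}, {t}, {p, r}, {p, t}, {q, s}, {r, t}, {p, q, s}, {p, r, t}, {q, r, s}, {q, s, t}, {p, q, r, s}, {p, q, s, t}, {q, r, s, t}, S }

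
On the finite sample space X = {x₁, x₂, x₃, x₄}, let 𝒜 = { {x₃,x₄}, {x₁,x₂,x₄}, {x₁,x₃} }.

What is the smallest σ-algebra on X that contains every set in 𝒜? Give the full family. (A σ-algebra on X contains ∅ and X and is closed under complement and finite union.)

Answer: σ(𝒜) = { {}, {x₁}, {x₂}, {x₃}, {x₄}, {x₁,x₂}, {x₁,x₃}, {x₁,x₄}, {x₂,x₃}, {x₂,x₄}, {x₃,x₄}, {x₁,x₂,x₃}, {x₁,x₂,x₄}, {x₁,x₃,x₄}, {x₂,x₃,x₄}, X }

Working:
Start: 𝒜 ∪ {∅, X} = { {}, {x₁,x₃}, {x₃,x₄}, {x₁,x₂,x₄}, X }.
Step 1: 4 new —
  {x₃}  = {x₁,x₂,x₄}ᶜ
  {x₁,x₂}  = {x₃,x₄}ᶜ
  {x₂,x₄}  = {x₁,x₃}ᶜ
  {x₁,x₃,x₄}  = {x₃,x₄} ∪ {x₁,x₃}
Step 2: 3 new —
  {x₂}  = {x₁,x₃,x₄}ᶜ
  {x₁,x₂,x₃}  = {x₁,x₂} ∪ {x₃}
  {x₂,x₃,x₄}  = {x₃,x₄} ∪ {x₂,x₄}
Step 3 adds 3:
  {x₁}  = {x₂,x₃,x₄}ᶜ
  {x₄}  = {x₁,x₂,x₃}ᶜ
  {x₂,x₃}  = {x₃} ∪ {x₂}
Step 4. New:
  {x₁,x₄}  = {x₂,x₃}ᶜ
Step 5 adds nothing — fixpoint reached.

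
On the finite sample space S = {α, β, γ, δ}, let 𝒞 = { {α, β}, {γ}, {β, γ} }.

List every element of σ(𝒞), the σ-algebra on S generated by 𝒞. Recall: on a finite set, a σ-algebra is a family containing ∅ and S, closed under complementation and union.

Begin from { {}, {γ}, {α, β}, {β, γ}, S } (that is, 𝒞 plus ∅ and S).
Iteration 1: 4 new —
  {α, δ}  = S∖{β, γ}
  {γ, δ}  = S∖{α, β}
  {α, β, γ}  = {γ} ∪ {α, β}
  {α, β, δ}  = S∖{γ}
  |family| = 9
Iteration 2 (3 new):
  {δ}  = S∖{α, β, γ}
  {α, γ, δ}  = {γ, δ} ∪ {α, δ}
  {β, γ, δ}  = {γ, δ} ∪ {β, γ}
  |family| = 12
Iteration 3. New:
  {α}  = S∖{β, γ, δ}
  {β}  = S∖{α, γ, δ}
  |family| = 14
Iteration 4. New:
  {α, γ}  = {γ} ∪ {α}
  {β, δ}  = {δ} ∪ {β}
  |family| = 16
Iteration 5: no new sets; the family is a σ-algebra.

|σ(𝒞)| = 16.  σ(𝒞) = { {}, {α}, {β}, {γ}, {δ}, {α, β}, {α, γ}, {α, δ}, {β, γ}, {β, δ}, {γ, δ}, {α, β, γ}, {α, β, δ}, {α, γ, δ}, {β, γ, δ}, S }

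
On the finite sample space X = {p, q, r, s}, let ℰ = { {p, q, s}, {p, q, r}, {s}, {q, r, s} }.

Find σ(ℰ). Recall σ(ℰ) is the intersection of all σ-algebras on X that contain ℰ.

Seed the family with ℰ together with ∅ and X: { {}, {s}, {p, q, r}, {p, q, s}, {q, r, s}, X }.
Pass 1 adds 2:
  {p}  = complement {q, r, s}
  {r}  = complement {p, q, s}
  (now 8)
Pass 2. New:
  {p, r}  = {r} ∪ {p}
  {p, s}  = {s} ∪ {p}
  {r, s}  = {s} ∪ {r}
  (now 11)
Pass 3: +4 →
  {p, q}  = complement {r, s}
  {q, r}  = complement {p, s}
  {q, s}  = complement {p, r}
  {p, r, s}  = {r} ∪ {p, s}
  (now 15)
Pass 4: +1 →
  {q}  = complement {p, r, s}
  (now 16)
Pass 5: closed — nothing new.

σ(ℰ) = { {}, {p}, {q}, {r}, {s}, {p, q}, {p, r}, {p, s}, {q, r}, {q, s}, {r, s}, {p, q, r}, {p, q, s}, {p, r, s}, {q, r, s}, X }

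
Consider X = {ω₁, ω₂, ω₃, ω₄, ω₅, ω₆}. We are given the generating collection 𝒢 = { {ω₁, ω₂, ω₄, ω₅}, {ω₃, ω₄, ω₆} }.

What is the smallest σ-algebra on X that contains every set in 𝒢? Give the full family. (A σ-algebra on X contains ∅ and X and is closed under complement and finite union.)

σ(𝒢) = { {}, {ω₄}, {ω₃, ω₆}, {ω₁, ω₂, ω₅}, {ω₃, ω₄, ω₆}, {ω₁, ω₂, ω₄, ω₅}, {ω₁, ω₂, ω₃, ω₅, ω₆}, X }

Trace:
Begin from { {}, {ω₃, ω₄, ω₆}, {ω₁, ω₂, ω₄, ω₅}, X } (that is, 𝒢 plus ∅ and X).
Round 1 adds 2:
  {ω₃, ω₆}  = ᶜ of {ω₁, ω₂, ω₄, ω₅}
  {ω₁, ω₂, ω₅}  = ᶜ of {ω₃, ω₄, ω₆}
  [6 total]
Round 2: +1 →
  {ω₁, ω₂, ω₃, ω₅, ω₆}  = {ω₁, ω₂, ω₅} ∪ {ω₃, ω₆}
  [7 total]
Round 3 (1 new):
  {ω₄}  = ᶜ of {ω₁, ω₂, ω₃, ω₅, ω₆}
  [8 total]
Round 4 adds nothing — fixpoint reached.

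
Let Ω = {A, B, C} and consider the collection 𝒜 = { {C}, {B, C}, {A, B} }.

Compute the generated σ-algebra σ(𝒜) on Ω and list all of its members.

Take S₀ = 𝒜 ∪ {∅, Ω} = { {}, {C}, {A, B}, {B, C}, Ω }.
Pass 1: 1 new —
  {A}  = complement {B, C}
  — 6 sets.
Pass 2: +1 →
  {A, C}  = {C} ∪ {A}
  — 7 sets.
Pass 3: 1 new —
  {B}  = complement {A, C}
  — 8 sets.
Pass 4: no new sets; the family is a σ-algebra.

Therefore σ(𝒜) = { {}, {A}, {B}, {C}, {A, B}, {A, C}, {B, C}, Ω } (|σ(𝒜)| = 8).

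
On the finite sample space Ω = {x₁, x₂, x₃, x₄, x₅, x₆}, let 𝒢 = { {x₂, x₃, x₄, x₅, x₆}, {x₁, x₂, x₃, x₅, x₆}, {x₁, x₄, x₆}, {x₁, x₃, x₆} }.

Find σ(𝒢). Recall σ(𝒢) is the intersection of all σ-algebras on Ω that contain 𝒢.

Take S₀ = 𝒢 ∪ {∅, Ω} = { {}, {x₁, x₃, x₆}, {x₁, x₄, x₆}, {x₁, x₂, x₃, x₅, x₆}, {x₂, x₃, x₄, x₅, x₆}, Ω }.
Round 1 (5 new):
  {x₁}  = complement {x₂, x₃, x₄, x₅, x₆}
  {x₄}  = complement {x₁, x₂, x₃, x₅, x₆}
  {x₂, x₃, x₅}  = complement {x₁, x₄, x₆}
  {x₂, x₄, x₅}  = complement {x₁, x₃, x₆}
  {x₁, x₃, x₄, x₆}  = {x₁, x₃, x₆} ∪ {x₁, x₄, x₆}
  (now 11)
Round 2: 6 new —
  {x₁, x₄}  = {x₄} ∪ {x₁}
  {x₂, x₅}  = complement {x₁, x₃, x₄, x₆}
  {x₁, x₂, x₃, x₅}  = {x₂, x₃, x₅} ∪ {x₁}
  {x₁, x₂, x₄, x₅}  = {x₂, x₄, x₅} ∪ {x₁}
  {x₂, x₃, x₄, x₅}  = {x₂, x₃, x₅} ∪ {x₄}
  {x₁, x₂, x₄, x₅, x₆}  = {x₁, x₄, x₆} ∪ {x₂, x₄, x₅}
  (now 17)
Round 3 adds 7:
  {x₃}  = complement {x₁, x₂, x₄, x₅, x₆}
  {x₁, x₆}  = complement {x₂, x₃, x₄, x₅}
  {x₃, x₆}  = complement {x₁, x₂, x₄, x₅}
  {x₄, x₆}  = complement {x₁, x₂, x₃, x₅}
  {x₁, x₂, x₅}  = {x₂, x₅} ∪ {x₁}
  {x₂, x₃, x₅, x₆}  = complement {x₁, x₄}
  {x₁, x₂, x₃, x₄, x₅}  = {x₂, x₃, x₅} ∪ {x₁, x₄}
  (now 24)
Round 4: +7 →
  {x₆}  = complement {x₁, x₂, x₃, x₄, x₅}
  {x₁, x₃}  = {x₃} ∪ {x₁}
  {x₃, x₄}  = {x₃} ∪ {x₄}
  {x₁, x₃, x₄}  = {x₃} ∪ {x₁, x₄}
  {x₃, x₄, x₆}  = complement {x₁, x₂, x₅}
  {x₁, x₂, x₅, x₆}  = {x₂, x₅} ∪ {x₁, x₆}
  {x₂, x₄, x₅, x₆}  = {x₂, x₅} ∪ {x₄, x₆}
  (now 31)
Round 5: 1 new —
  {x₂, x₅, x₆}  = complement {x₁, x₃, x₄}
  (now 32)
Round 6: stable.

Therefore σ(𝒢) = { {}, {x₁}, {x₃}, {x₄}, {x₆}, {x₁, x₃}, {x₁, x₄}, {x₁, x₆}, {x₂, x₅}, {x₃, x₄}, {x₃, x₆}, {x₄, x₆}, {x₁, x₂, x₅}, {x₁, x₃, x₄}, {x₁, x₃, x₆}, {x₁, x₄, x₆}, {x₂, x₃, x₅}, {x₂, x₄, x₅}, {x₂, x₅, x₆}, {x₃, x₄, x₆}, {x₁, x₂, x₃, x₅}, {x₁, x₂, x₄, x₅}, {x₁, x₂, x₅, x₆}, {x₁, x₃, x₄, x₆}, {x₂, x₃, x₄, x₅}, {x₂, x₃, x₅, x₆}, {x₂, x₄, x₅, x₆}, {x₁, x₂, x₃, x₄, x₅}, {x₁, x₂, x₃, x₅, x₆}, {x₁, x₂, x₄, x₅, x₆}, {x₂, x₃, x₄, x₅, x₆}, Ω } (|σ(𝒢)| = 32).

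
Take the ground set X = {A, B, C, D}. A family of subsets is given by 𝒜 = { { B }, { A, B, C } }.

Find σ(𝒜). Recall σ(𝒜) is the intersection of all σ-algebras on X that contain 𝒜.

Seed the family with 𝒜 together with ∅ and X: { {}, { B }, { A, B, C }, X }.
Round 1 (2 new):
  { D }  = ᶜ of { A, B, C }
  { A, C, D }  = ᶜ of { B }
  — 6 sets.
Round 2: 1 new —
  { B, D }  = { D } ∪ { B }
  — 7 sets.
Round 3 adds 1:
  { A, C }  = ᶜ of { B, D }
  — 8 sets.
Round 4 adds nothing — fixpoint reached.

Hence σ(𝒜) has 8 members: { {}, { B }, { D }, { A, C }, { B, D }, { A, B, C }, { A, C, D }, X }.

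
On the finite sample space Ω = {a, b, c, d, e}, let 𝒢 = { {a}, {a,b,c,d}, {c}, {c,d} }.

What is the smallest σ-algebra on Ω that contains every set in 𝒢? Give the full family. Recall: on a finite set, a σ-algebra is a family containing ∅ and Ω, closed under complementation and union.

Start: 𝒢 ∪ {∅, Ω} = { {}, {a}, {c}, {c,d}, {a,b,c,d}, Ω }.
Step 1. New:
  {e}  = {a,b,c,d}ᶜ
  {a,c}  = {c} ∪ {a}
  {a,b,e}  = {c,d}ᶜ
  {a,c,d}  = {c,d} ∪ {a}
  {a,b,d,e}  = {c}ᶜ
  {b,c,d,e}  = {a}ᶜ
  (now 12)
Step 2 (8 new):
  {a,e}  = {e} ∪ {a}
  {b,e}  = {a,c,d}ᶜ
  {c,e}  = {e} ∪ {c}
  {a,c,e}  = {e} ∪ {a,c}
  {b,d,e}  = {a,c}ᶜ
  {c,d,e}  = {c,d} ∪ {e}
  {a,b,c,e}  = {c} ∪ {a,b,e}
  {a,c,d,e}  = {e} ∪ {a,c,d}
  (now 20)
Step 3: 7 new —
  {b}  = {a,c,d,e}ᶜ
  {d}  = {a,b,c,e}ᶜ
  {a,b}  = {c,d,e}ᶜ
  {b,d}  = {a,c,e}ᶜ
  {a,b,d}  = {c,e}ᶜ
  {b,c,d}  = {a,e}ᶜ
  {b,c,e}  = {b,e} ∪ {c,e}
  (now 27)
Step 4: +5 →
  {a,d}  = {b,c,e}ᶜ
  {b,c}  = {b} ∪ {c}
  {d,e}  = {e} ∪ {d}
  {a,b,c}  = {a,b} ∪ {c}
  {a,d,e}  = {a,e} ∪ {d}
  (now 32)
Step 5: closed — nothing new.

|σ(𝒢)| = 32.  σ(𝒢) = { {}, {a}, {b}, {c}, {d}, {e}, {a,b}, {a,c}, {a,d}, {a,e}, {b,c}, {b,d}, {b,e}, {c,d}, {c,e}, {d,e}, {a,b,c}, {a,b,d}, {a,b,e}, {a,c,d}, {a,c,e}, {a,d,e}, {b,c,d}, {b,c,e}, {b,d,e}, {c,d,e}, {a,b,c,d}, {a,b,c,e}, {a,b,d,e}, {a,c,d,e}, {b,c,d,e}, Ω }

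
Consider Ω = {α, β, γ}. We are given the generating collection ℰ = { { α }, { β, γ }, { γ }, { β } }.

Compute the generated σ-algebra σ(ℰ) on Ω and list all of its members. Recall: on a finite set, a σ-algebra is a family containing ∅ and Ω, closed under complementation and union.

Answer: σ(ℰ) = { {  }, { α }, { β }, { γ }, { α, β }, { α, γ }, { β, γ }, Ω }

Check:
Initial family (6 sets): { {  }, { α }, { β }, { γ }, { β, γ }, Ω }.
Iteration 1: +2 →
  { α, β }  = Ω∖{ γ }
  { α, γ }  = Ω∖{ β }
Iteration 2: already closed under ᶜ and ∪.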